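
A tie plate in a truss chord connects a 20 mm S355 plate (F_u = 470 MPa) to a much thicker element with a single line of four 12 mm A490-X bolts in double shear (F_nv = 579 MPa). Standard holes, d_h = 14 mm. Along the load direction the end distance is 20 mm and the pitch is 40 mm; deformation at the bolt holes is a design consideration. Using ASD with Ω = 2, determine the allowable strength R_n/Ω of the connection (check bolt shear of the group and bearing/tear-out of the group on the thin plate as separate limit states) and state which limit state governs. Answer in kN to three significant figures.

262 kN (bolt shear governs)

Bolt shear: A_b = π·12²/4 = 113.1 mm²; R_n = 579 × 113.1 × 4 × 2 / 1000 = 523.9 kN → 523.9 / 2 = 262 kN.
Bearing (1.2 l_c t F_u ≤ 2.4 d t F_u): upper limit = 2.4·12·20·470 / 1000 = 270.7 kN.
  Edge l_c = 20 − 14/2 = 13 → r_n = 146.6 kN; interior l_c = 40 − 14 = 26 → r_n = 270.7 kN.
  R_n,bearing = 1·146.6 + 3·270.7 = 958.8 kN → 958.8 / 2 = 479 kN.
Bolt shear governs: 262 kN.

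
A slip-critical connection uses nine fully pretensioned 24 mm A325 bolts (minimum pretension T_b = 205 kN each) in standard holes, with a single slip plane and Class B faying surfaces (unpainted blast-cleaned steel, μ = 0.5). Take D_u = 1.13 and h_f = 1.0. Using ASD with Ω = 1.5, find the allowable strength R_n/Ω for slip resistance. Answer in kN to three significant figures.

695 kN

R_n = μ · D_u · h_f · T_b · n_s · n_b = 0.5 × 1.13 × 1.0 × 205 × 1 × 9 = 1042 kN.
Allowable strength R_n/Ω = 1042 / 1.5 = 695 kN.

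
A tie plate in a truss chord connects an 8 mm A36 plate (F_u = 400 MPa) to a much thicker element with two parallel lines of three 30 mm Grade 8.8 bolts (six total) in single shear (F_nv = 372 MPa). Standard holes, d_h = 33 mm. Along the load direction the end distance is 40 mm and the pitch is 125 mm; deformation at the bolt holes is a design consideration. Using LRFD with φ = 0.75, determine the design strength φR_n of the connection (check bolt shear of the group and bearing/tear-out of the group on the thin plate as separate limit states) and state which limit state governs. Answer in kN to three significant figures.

Bolt shear: A_b = π·30²/4 = 706.9 mm²; R_n = 372 × 706.9 × 6 × 1 / 1000 = 1578 kN → 0.75 × 1578 = 1180 kN.
Bearing (1.2 l_c t F_u ≤ 2.4 d t F_u): upper limit = 2.4·30·8·400 / 1000 = 230.4 kN.
  Edge l_c = 40 − 33/2 = 23.5 → r_n = 90.24 kN; interior l_c = 125 − 33 = 92 → r_n = 230.4 kN.
  R_n,bearing = 2·90.24 + 4·230.4 = 1102 kN → 0.75 × 1102 = 827 kN.
Bearing governs: 827 kN.

827 kN (bearing governs)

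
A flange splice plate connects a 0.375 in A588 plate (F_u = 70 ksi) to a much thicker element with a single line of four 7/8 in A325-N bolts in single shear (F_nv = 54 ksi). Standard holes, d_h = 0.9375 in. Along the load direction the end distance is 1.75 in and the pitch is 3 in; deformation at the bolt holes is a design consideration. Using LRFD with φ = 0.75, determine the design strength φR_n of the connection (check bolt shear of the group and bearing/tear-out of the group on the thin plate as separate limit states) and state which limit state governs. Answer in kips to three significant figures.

97.4 kips (bolt shear governs)

Bolt shear: A_b = π·0.875²/4 = 0.6013 in²; R_n = 54 × 0.6013 × 4 × 1 = 129.9 kips → 0.75 × 129.9 = 97.4 kips.
Bearing (1.2 l_c t F_u ≤ 2.4 d t F_u): upper limit = 2.4·0.875·0.375·70 = 55.13 kips.
  Edge l_c = 1.75 − 0.9375/2 = 1.281 → r_n = 40.36 kips; interior l_c = 3 − 0.9375 = 2.062 → r_n = 55.13 kips.
  R_n,bearing = 1·40.36 + 3·55.13 = 205.7 kips → 0.75 × 205.7 = 154 kips.
Bolt shear governs: 97.4 kips.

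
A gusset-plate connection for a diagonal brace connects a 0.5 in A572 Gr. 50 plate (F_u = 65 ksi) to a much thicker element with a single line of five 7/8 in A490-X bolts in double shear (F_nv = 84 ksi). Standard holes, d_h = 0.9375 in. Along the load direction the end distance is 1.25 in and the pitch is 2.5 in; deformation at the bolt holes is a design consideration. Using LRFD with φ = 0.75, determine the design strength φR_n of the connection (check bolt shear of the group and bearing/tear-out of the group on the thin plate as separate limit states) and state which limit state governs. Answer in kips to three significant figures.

206 kips (bearing governs)

Bolt shear: A_b = π·0.875²/4 = 0.6013 in²; R_n = 84 × 0.6013 × 5 × 2 = 505.1 kips → 0.75 × 505.1 = 379 kips.
Bearing (1.2 l_c t F_u ≤ 2.4 d t F_u): upper limit = 2.4·0.875·0.5·65 = 68.25 kips.
  Edge l_c = 1.25 − 0.9375/2 = 0.7812 → r_n = 30.47 kips; interior l_c = 2.5 − 0.9375 = 1.562 → r_n = 60.94 kips.
  R_n,bearing = 1·30.47 + 4·60.94 = 274.2 kips → 0.75 × 274.2 = 206 kips.
Bearing governs: 206 kips.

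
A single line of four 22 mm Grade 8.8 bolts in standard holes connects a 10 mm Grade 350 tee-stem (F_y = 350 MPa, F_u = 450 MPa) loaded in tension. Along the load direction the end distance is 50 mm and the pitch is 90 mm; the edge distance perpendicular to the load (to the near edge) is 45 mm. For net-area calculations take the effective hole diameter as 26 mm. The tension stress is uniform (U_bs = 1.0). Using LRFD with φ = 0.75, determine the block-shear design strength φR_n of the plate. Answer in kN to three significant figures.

572 kN

Shear plane L_v = 50 + 3·90 = 320 mm; A_gv = 320 × 10 = 3200 mm².
A_nv = (320 − 3.5·26) × 10 = 2290 mm².
A_nt = (45 − 0.5·26) × 10 = 320 mm².
0.6 F_u A_nv = 618.3 kN; 0.6 F_y A_gv = 672 kN → shear rupture governs the shear term.
R_n = 618.3 + 1.0 × 450 × 320 / 1000 = 762.3 kN.
Design strength φR_n = 0.75 × 762.3 = 572 kN.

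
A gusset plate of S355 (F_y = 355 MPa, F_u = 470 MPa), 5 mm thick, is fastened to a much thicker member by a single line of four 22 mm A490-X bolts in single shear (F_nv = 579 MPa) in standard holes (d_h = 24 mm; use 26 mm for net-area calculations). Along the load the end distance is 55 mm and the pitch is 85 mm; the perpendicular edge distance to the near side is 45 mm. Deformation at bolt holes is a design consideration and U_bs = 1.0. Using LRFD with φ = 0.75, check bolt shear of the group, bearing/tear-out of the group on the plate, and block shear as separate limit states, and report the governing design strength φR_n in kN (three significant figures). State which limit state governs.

Bolt shear: A_b = π·22²/4 = 380.1 mm²; R_n = 579 × 380.1 × 4 × 1 / 1000 = 880.4 kN → 0.75 × 880.4 = 660 kN.
Bearing: edge l_c = 43, r_n = 121.3 kN; interior l_c = 61, r_n = 124.1 kN; R_n = 121.3 + 3·124.1 = 493.5 kN → 370 kN.
Block shear: A_gv = 1550, A_nv = 1095, A_nt = 160 mm²; R_n = min(0.6F_uA_nv, 0.6F_yA_gv) + U_bs·F_u·A_nt = 384 kN → 288 kN.
Block shear governs: 288 kN.

288 kN (block shear governs)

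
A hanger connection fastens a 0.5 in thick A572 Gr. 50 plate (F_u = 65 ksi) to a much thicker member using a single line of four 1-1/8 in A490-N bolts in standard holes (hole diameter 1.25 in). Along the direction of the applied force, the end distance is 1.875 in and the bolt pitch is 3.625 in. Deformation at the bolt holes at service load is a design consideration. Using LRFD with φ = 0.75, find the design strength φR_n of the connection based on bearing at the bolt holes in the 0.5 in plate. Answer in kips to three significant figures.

Per bolt r_n = 1.2 l_c t F_u ≤ 2.4 d t F_u; upper limit = 2.4 × 1.125 × 0.5 × 65 = 87.75 kips.
Edge bolt: l_c = 1.875 − 1.25/2 = 1.25 in → 1.2 × 1.25 × 0.5 × 65 = 48.75 → r_n = 48.75 kips.
Interior bolts: l_c = 3.625 − 1.25 = 2.375 in → 1.2 × 2.375 × 0.5 × 65 = 92.62 → r_n = 87.75 kips.
R_n = 1 × 48.75 + 3 × 87.75 = 312 kips.
Design strength φR_n = 0.75 × 312 = 234 kips.

234 kips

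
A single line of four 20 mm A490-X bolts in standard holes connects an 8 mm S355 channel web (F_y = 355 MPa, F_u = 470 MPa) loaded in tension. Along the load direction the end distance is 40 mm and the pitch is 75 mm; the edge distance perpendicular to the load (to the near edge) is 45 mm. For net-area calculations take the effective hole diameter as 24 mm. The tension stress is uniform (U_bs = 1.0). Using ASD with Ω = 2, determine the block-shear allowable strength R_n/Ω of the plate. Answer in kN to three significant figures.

Shear plane L_v = 40 + 3·75 = 265 mm; A_gv = 265 × 8 = 2120 mm².
A_nv = (265 − 3.5·24) × 8 = 1448 mm².
A_nt = (45 − 0.5·24) × 8 = 264 mm².
0.6 F_u A_nv = 408.3 kN; 0.6 F_y A_gv = 451.6 kN → shear rupture governs the shear term.
R_n = 408.3 + 1.0 × 470 × 264 / 1000 = 532.4 kN.
Allowable strength R_n/Ω = 532.4 / 2 = 266 kN.

266 kN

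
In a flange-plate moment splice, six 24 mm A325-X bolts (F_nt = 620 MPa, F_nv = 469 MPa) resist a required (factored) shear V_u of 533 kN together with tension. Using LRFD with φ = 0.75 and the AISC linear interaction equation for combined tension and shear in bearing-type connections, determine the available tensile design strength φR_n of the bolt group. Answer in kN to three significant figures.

936 kN

A_b = π·24²/4 = 452.4 mm²; f_rv = 533 × 1000 / (6 × 452.4) = 196.4 MPa.
F'_nt = 1.3 F_nt − (F_nt / φF_nv) f_rv = 1.3·620 − (620/(0.75·469))·196.4 = 459.9 MPa, capped at F_nt → F'_nt = 459.9 MPa.
R_n = F'_nt · A_b · n = 459.9 × 452.4 × 6 / 1000 = 1248 kN.
Design strength φR_n = 0.75 × 1248 = 936 kN.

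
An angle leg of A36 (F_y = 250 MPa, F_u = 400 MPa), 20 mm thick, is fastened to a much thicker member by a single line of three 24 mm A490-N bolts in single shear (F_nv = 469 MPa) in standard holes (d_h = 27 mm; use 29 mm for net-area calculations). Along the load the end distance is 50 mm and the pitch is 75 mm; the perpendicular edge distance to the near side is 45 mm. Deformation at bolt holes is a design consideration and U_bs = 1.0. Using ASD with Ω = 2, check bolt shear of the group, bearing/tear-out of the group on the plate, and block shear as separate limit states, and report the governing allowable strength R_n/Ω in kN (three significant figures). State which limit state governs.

318 kN (bolt shear governs)

Bolt shear: A_b = π·24²/4 = 452.4 mm²; R_n = 469 × 452.4 × 3 × 1 / 1000 = 636.5 kN → 636.5 / 2 = 318 kN.
Bearing: edge l_c = 36.5, r_n = 350.4 kN; interior l_c = 48, r_n = 460.8 kN; R_n = 350.4 + 2·460.8 = 1272 kN → 636 kN.
Block shear: A_gv = 4000, A_nv = 2550, A_nt = 610 mm²; R_n = min(0.6F_uA_nv, 0.6F_yA_gv) + U_bs·F_u·A_nt = 844 kN → 422 kN.
Bolt shear governs: 318 kN.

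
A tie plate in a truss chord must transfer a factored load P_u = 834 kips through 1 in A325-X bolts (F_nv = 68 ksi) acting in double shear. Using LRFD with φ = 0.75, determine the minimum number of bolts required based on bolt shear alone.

A_b = π·1²/4 = 0.7854 in².
Per-bolt design strength φR_n = 0.75 × 68 × 0.7854 × 2 = 80.11 kips.
n ≥ 834 / 80.11 = 10.41 → use 11 bolts.

11 bolts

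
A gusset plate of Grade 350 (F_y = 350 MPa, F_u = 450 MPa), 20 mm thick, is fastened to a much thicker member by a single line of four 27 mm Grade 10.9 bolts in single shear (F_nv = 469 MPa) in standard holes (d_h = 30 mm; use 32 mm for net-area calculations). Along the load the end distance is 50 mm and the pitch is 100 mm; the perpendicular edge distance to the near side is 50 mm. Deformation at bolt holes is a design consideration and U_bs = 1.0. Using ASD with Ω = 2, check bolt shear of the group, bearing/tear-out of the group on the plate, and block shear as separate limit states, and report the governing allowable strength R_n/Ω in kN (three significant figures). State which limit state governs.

537 kN (bolt shear governs)

Bolt shear: A_b = π·27²/4 = 572.6 mm²; R_n = 469 × 572.6 × 4 × 1 / 1000 = 1074 kN → 1074 / 2 = 537 kN.
Bearing: edge l_c = 35, r_n = 378 kN; interior l_c = 70, r_n = 583.2 kN; R_n = 378 + 3·583.2 = 2128 kN → 1060 kN.
Block shear: A_gv = 7000, A_nv = 4760, A_nt = 680 mm²; R_n = min(0.6F_uA_nv, 0.6F_yA_gv) + U_bs·F_u·A_nt = 1591 kN → 796 kN.
Bolt shear governs: 537 kN.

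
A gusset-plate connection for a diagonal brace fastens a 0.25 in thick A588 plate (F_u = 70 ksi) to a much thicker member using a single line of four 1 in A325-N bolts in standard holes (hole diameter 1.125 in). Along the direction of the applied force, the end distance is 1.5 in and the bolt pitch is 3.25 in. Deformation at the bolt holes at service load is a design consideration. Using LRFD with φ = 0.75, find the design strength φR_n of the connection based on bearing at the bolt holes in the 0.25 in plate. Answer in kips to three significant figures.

Per bolt r_n = 1.2 l_c t F_u ≤ 2.4 d t F_u; upper limit = 2.4 × 1 × 0.25 × 70 = 42 kips.
Edge bolt: l_c = 1.5 − 1.125/2 = 0.9375 in → 1.2 × 0.9375 × 0.25 × 70 = 19.69 → r_n = 19.69 kips.
Interior bolts: l_c = 3.25 − 1.125 = 2.125 in → 1.2 × 2.125 × 0.25 × 70 = 44.62 → r_n = 42 kips.
R_n = 1 × 19.69 + 3 × 42 = 145.7 kips.
Design strength φR_n = 0.75 × 145.7 = 109 kips.

109 kips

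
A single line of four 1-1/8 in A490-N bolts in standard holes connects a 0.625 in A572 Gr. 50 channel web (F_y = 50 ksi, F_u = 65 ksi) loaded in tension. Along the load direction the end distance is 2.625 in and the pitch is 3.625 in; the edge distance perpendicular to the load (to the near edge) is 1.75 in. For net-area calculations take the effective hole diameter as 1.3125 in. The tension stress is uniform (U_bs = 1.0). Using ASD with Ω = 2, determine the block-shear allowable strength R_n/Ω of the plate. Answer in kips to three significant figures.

Shear plane L_v = 2.625 + 3·3.625 = 13.5 in; A_gv = 13.5 × 0.625 = 8.438 in².
A_nv = (13.5 − 3.5·1.3125) × 0.625 = 5.566 in².
A_nt = (1.75 − 0.5·1.3125) × 0.625 = 0.6836 in².
0.6 F_u A_nv = 217.1 kips; 0.6 F_y A_gv = 253.1 kips → shear rupture governs the shear term.
R_n = 217.1 + 1.0 × 65 × 0.6836 = 261.5 kips.
Allowable strength R_n/Ω = 261.5 / 2 = 131 kips.

131 kips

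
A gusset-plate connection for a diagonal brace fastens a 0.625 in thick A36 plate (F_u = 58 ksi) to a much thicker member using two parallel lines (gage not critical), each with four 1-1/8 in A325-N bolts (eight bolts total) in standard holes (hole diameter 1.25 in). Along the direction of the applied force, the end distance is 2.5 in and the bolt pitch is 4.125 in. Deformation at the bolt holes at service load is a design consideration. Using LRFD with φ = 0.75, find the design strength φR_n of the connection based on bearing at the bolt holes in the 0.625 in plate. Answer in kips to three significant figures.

563 kips

Per bolt r_n = 1.2 l_c t F_u ≤ 2.4 d t F_u; upper limit = 2.4 × 1.125 × 0.625 × 58 = 97.87 kips.
Edge bolt: l_c = 2.5 − 1.25/2 = 1.875 in → 1.2 × 1.875 × 0.625 × 58 = 81.56 → r_n = 81.56 kips.
Interior bolts: l_c = 4.125 − 1.25 = 2.875 in → 1.2 × 2.875 × 0.625 × 58 = 125.1 → r_n = 97.87 kips.
R_n = 2 × 81.56 + 6 × 97.87 = 750.4 kips.
Design strength φR_n = 0.75 × 750.4 = 563 kips.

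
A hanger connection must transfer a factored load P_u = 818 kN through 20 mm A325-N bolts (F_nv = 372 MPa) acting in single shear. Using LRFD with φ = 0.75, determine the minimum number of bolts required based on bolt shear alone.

A_b = π·20²/4 = 314.2 mm².
Per-bolt design strength φR_n = 0.75 × 372 × 314.2 × 1 / 1000 = 87.65 kN.
n ≥ 818 / 87.65 = 9.333 → use 10 bolts.

10 bolts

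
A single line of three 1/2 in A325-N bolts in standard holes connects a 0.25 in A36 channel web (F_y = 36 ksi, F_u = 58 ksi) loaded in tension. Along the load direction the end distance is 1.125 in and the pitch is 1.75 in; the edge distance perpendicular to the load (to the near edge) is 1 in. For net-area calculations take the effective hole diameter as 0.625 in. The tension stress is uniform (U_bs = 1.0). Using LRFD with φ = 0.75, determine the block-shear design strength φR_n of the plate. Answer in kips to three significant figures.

Shear plane L_v = 1.125 + 2·1.75 = 4.625 in; A_gv = 4.625 × 0.25 = 1.156 in².
A_nv = (4.625 − 2.5·0.625) × 0.25 = 0.7656 in².
A_nt = (1 − 0.5·0.625) × 0.25 = 0.1719 in².
0.6 F_u A_nv = 26.64 kips; 0.6 F_y A_gv = 24.97 kips → shear yielding governs the shear term.
R_n = 24.97 + 1.0 × 58 × 0.1719 = 34.94 kips.
Design strength φR_n = 0.75 × 34.94 = 26.2 kips.

26.2 kips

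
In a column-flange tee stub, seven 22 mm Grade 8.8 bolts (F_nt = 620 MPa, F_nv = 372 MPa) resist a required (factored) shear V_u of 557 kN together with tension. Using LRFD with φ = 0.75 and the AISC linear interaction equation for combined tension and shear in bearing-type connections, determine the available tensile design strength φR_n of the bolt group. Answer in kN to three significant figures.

680 kN

A_b = π·22²/4 = 380.1 mm²; f_rv = 557 × 1000 / (7 × 380.1) = 209.3 MPa.
F'_nt = 1.3 F_nt − (F_nt / φF_nv) f_rv = 1.3·620 − (620/(0.75·372))·209.3 = 340.8 MPa, capped at F_nt → F'_nt = 340.8 MPa.
R_n = F'_nt · A_b · n = 340.8 × 380.1 × 7 / 1000 = 906.9 kN.
Design strength φR_n = 0.75 × 906.9 = 680 kN.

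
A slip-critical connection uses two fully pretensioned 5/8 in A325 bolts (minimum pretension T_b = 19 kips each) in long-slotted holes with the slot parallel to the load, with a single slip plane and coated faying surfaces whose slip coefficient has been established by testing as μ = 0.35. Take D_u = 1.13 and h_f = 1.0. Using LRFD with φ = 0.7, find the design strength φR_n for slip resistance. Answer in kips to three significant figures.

10.5 kips

R_n = μ · D_u · h_f · T_b · n_s · n_b = 0.35 × 1.13 × 1.0 × 19 × 1 × 2 = 15.03 kips.
Design strength φR_n = 0.7 × 15.03 = 10.5 kips.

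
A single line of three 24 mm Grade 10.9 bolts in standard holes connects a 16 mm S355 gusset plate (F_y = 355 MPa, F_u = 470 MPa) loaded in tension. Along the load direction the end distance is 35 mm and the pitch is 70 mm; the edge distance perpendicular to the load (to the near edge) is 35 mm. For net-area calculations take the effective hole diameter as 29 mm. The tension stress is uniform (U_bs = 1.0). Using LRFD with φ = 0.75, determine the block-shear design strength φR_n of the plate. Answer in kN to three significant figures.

Shear plane L_v = 35 + 2·70 = 175 mm; A_gv = 175 × 16 = 2800 mm².
A_nv = (175 − 2.5·29) × 16 = 1640 mm².
A_nt = (35 − 0.5·29) × 16 = 328 mm².
0.6 F_u A_nv = 462.5 kN; 0.6 F_y A_gv = 596.4 kN → shear rupture governs the shear term.
R_n = 462.5 + 1.0 × 470 × 328 / 1000 = 616.6 kN.
Design strength φR_n = 0.75 × 616.6 = 462 kN.

462 kN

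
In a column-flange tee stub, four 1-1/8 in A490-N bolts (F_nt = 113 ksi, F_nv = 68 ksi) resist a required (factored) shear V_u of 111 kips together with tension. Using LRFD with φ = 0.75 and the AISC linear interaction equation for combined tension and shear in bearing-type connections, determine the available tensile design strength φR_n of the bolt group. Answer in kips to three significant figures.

A_b = π·1.125²/4 = 0.994 in²; f_rv = 111 / (4 × 0.994) = 27.92 ksi.
F'_nt = 1.3 F_nt − (F_nt / φF_nv) f_rv = 1.3·113 − (113/(0.75·68))·27.92 = 85.04 ksi, capped at F_nt → F'_nt = 85.04 ksi.
R_n = F'_nt · A_b · n = 85.04 × 0.994 × 4 = 338.1 kips.
Design strength φR_n = 0.75 × 338.1 = 254 kips.

254 kips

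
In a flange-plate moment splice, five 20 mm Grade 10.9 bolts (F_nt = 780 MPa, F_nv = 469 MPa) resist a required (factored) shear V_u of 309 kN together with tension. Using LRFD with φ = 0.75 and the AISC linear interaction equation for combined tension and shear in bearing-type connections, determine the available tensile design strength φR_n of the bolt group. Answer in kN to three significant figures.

A_b = π·20²/4 = 314.2 mm²; f_rv = 309 × 1000 / (5 × 314.2) = 196.7 MPa.
F'_nt = 1.3 F_nt − (F_nt / φF_nv) f_rv = 1.3·780 − (780/(0.75·469))·196.7 = 577.8 MPa, capped at F_nt → F'_nt = 577.8 MPa.
R_n = F'_nt · A_b · n = 577.8 × 314.2 × 5 / 1000 = 907.6 kN.
Design strength φR_n = 0.75 × 907.6 = 681 kN.

681 kN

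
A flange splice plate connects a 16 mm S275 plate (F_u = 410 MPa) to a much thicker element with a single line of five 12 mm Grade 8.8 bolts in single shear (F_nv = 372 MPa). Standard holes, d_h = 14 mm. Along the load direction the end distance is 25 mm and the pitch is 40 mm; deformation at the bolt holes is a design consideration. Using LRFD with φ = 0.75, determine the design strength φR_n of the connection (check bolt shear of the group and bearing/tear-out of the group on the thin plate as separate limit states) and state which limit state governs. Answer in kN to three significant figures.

158 kN (bolt shear governs)

Bolt shear: A_b = π·12²/4 = 113.1 mm²; R_n = 372 × 113.1 × 5 × 1 / 1000 = 210.4 kN → 0.75 × 210.4 = 158 kN.
Bearing (1.2 l_c t F_u ≤ 2.4 d t F_u): upper limit = 2.4·12·16·410 / 1000 = 188.9 kN.
  Edge l_c = 25 − 14/2 = 18 → r_n = 141.7 kN; interior l_c = 40 − 14 = 26 → r_n = 188.9 kN.
  R_n,bearing = 1·141.7 + 4·188.9 = 897.4 kN → 0.75 × 897.4 = 673 kN.
Bolt shear governs: 158 kN.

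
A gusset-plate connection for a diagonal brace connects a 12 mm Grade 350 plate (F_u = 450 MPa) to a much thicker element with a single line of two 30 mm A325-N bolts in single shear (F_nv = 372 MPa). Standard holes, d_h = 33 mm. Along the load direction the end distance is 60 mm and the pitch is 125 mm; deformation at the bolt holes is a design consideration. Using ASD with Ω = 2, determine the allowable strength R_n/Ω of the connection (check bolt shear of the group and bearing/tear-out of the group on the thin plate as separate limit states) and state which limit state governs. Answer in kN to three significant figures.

263 kN (bolt shear governs)

Bolt shear: A_b = π·30²/4 = 706.9 mm²; R_n = 372 × 706.9 × 2 × 1 / 1000 = 525.9 kN → 525.9 / 2 = 263 kN.
Bearing (1.2 l_c t F_u ≤ 2.4 d t F_u): upper limit = 2.4·30·12·450 / 1000 = 388.8 kN.
  Edge l_c = 60 − 33/2 = 43.5 → r_n = 281.9 kN; interior l_c = 125 − 33 = 92 → r_n = 388.8 kN.
  R_n,bearing = 1·281.9 + 1·388.8 = 670.7 kN → 670.7 / 2 = 335 kN.
Bolt shear governs: 263 kN.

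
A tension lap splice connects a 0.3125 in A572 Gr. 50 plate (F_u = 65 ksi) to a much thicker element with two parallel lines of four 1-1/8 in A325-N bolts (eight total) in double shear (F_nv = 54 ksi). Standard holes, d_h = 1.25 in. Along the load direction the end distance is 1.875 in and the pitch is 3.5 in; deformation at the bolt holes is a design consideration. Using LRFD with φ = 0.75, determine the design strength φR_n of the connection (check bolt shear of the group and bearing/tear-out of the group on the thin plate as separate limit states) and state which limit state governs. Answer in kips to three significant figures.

292 kips (bearing governs)

Bolt shear: A_b = π·1.125²/4 = 0.994 in²; R_n = 54 × 0.994 × 8 × 2 = 858.8 kips → 0.75 × 858.8 = 644 kips.
Bearing (1.2 l_c t F_u ≤ 2.4 d t F_u): upper limit = 2.4·1.125·0.3125·65 = 54.84 kips.
  Edge l_c = 1.875 − 1.25/2 = 1.25 → r_n = 30.47 kips; interior l_c = 3.5 − 1.25 = 2.25 → r_n = 54.84 kips.
  R_n,bearing = 2·30.47 + 6·54.84 = 390 kips → 0.75 × 390 = 292 kips.
Bearing governs: 292 kips.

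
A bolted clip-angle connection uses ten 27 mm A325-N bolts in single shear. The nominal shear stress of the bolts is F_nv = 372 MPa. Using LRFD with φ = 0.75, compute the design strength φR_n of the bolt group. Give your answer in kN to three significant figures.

A_b = π × 27² / 4 = 572.6 mm².
R_n = F_nv · A_b · n · n_s = 372 × 572.6 × 10 × 1 / 1000 = 2130 kN.
Design strength φR_n = 0.75 × 2130 = 1600 kN.

1600 kN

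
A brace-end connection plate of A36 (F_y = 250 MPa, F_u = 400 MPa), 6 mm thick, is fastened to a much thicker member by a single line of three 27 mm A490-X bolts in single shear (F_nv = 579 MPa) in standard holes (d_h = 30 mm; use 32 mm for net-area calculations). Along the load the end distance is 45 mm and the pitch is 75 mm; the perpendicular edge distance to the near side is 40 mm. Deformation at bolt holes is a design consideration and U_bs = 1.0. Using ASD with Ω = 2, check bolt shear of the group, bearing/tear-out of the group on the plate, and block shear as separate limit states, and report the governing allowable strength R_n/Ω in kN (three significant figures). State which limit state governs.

Bolt shear: A_b = π·27²/4 = 572.6 mm²; R_n = 579 × 572.6 × 3 × 1 / 1000 = 994.5 kN → 994.5 / 2 = 497 kN.
Bearing: edge l_c = 30, r_n = 86.4 kN; interior l_c = 45, r_n = 129.6 kN; R_n = 86.4 + 2·129.6 = 345.6 kN → 173 kN.
Block shear: A_gv = 1170, A_nv = 690, A_nt = 144 mm²; R_n = min(0.6F_uA_nv, 0.6F_yA_gv) + U_bs·F_u·A_nt = 223.2 kN → 112 kN.
Block shear governs: 112 kN.

112 kN (block shear governs)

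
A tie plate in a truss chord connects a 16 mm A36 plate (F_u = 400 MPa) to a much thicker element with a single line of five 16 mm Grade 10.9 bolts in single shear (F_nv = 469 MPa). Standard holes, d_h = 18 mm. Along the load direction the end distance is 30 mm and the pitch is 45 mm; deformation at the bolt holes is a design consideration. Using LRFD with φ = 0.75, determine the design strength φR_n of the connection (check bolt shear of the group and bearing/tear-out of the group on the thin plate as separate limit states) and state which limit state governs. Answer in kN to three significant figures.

Bolt shear: A_b = π·16²/4 = 201.1 mm²; R_n = 469 × 201.1 × 5 × 1 / 1000 = 471.5 kN → 0.75 × 471.5 = 354 kN.
Bearing (1.2 l_c t F_u ≤ 2.4 d t F_u): upper limit = 2.4·16·16·400 / 1000 = 245.8 kN.
  Edge l_c = 30 − 18/2 = 21 → r_n = 161.3 kN; interior l_c = 45 − 18 = 27 → r_n = 207.4 kN.
  R_n,bearing = 1·161.3 + 4·207.4 = 990.7 kN → 0.75 × 990.7 = 743 kN.
Bolt shear governs: 354 kN.

354 kN (bolt shear governs)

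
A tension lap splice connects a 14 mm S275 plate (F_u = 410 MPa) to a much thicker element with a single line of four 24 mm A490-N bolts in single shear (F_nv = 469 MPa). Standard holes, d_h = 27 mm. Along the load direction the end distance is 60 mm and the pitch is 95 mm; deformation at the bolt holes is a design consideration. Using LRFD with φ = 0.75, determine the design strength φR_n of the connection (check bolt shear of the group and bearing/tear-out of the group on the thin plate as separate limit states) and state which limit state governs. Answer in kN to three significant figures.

Bolt shear: A_b = π·24²/4 = 452.4 mm²; R_n = 469 × 452.4 × 4 × 1 / 1000 = 848.7 kN → 0.75 × 848.7 = 637 kN.
Bearing (1.2 l_c t F_u ≤ 2.4 d t F_u): upper limit = 2.4·24·14·410 / 1000 = 330.6 kN.
  Edge l_c = 60 − 27/2 = 46.5 → r_n = 320.3 kN; interior l_c = 95 − 27 = 68 → r_n = 330.6 kN.
  R_n,bearing = 1·320.3 + 3·330.6 = 1312 kN → 0.75 × 1312 = 984 kN.
Bolt shear governs: 637 kN.

637 kN (bolt shear governs)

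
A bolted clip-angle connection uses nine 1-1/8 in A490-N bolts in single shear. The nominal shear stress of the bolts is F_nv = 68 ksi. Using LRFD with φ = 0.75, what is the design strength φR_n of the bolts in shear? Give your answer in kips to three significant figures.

A_b = π × 1.125² / 4 = 0.994 in².
R_n = F_nv · A_b · n · n_s = 68 × 0.994 × 9 × 1 = 608.3 kips.
Design strength φR_n = 0.75 × 608.3 = 456 kips.

456 kips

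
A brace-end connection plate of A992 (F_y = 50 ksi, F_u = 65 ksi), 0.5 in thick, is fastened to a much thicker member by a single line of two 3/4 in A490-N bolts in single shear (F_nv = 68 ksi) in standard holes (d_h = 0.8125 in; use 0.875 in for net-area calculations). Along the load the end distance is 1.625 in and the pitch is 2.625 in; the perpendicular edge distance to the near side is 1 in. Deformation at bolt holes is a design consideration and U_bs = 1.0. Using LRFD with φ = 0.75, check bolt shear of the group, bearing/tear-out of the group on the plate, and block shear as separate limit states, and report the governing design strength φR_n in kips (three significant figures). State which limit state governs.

Bolt shear: A_b = π·0.75²/4 = 0.4418 in²; R_n = 68 × 0.4418 × 2 × 1 = 60.08 kips → 0.75 × 60.08 = 45.1 kips.
Bearing: edge l_c = 1.219, r_n = 47.53 kips; interior l_c = 1.812, r_n = 58.5 kips; R_n = 47.53 + 1·58.5 = 106 kips → 79.5 kips.
Block shear: A_gv = 2.125, A_nv = 1.469, A_nt = 0.2812 in²; R_n = min(0.6F_uA_nv, 0.6F_yA_gv) + U_bs·F_u·A_nt = 75.56 kips → 56.7 kips.
Bolt shear governs: 45.1 kips.

45.1 kips (bolt shear governs)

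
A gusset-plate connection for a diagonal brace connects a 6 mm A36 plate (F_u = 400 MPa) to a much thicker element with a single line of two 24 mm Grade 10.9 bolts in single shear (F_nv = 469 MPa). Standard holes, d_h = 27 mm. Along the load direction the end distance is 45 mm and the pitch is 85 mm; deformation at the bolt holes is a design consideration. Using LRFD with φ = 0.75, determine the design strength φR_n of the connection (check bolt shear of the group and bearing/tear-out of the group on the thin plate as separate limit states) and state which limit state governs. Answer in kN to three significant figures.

172 kN (bearing governs)

Bolt shear: A_b = π·24²/4 = 452.4 mm²; R_n = 469 × 452.4 × 2 × 1 / 1000 = 424.3 kN → 0.75 × 424.3 = 318 kN.
Bearing (1.2 l_c t F_u ≤ 2.4 d t F_u): upper limit = 2.4·24·6·400 / 1000 = 138.2 kN.
  Edge l_c = 45 − 27/2 = 31.5 → r_n = 90.72 kN; interior l_c = 85 − 27 = 58 → r_n = 138.2 kN.
  R_n,bearing = 1·90.72 + 1·138.2 = 229 kN → 0.75 × 229 = 172 kN.
Bearing governs: 172 kN.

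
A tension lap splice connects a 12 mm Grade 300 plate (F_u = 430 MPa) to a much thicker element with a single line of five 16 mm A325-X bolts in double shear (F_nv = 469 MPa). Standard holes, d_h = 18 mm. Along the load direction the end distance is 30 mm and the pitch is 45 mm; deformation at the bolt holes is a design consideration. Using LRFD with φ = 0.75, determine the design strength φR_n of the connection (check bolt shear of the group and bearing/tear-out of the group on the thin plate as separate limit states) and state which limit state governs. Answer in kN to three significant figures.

Bolt shear: A_b = π·16²/4 = 201.1 mm²; R_n = 469 × 201.1 × 5 × 2 / 1000 = 943 kN → 0.75 × 943 = 707 kN.
Bearing (1.2 l_c t F_u ≤ 2.4 d t F_u): upper limit = 2.4·16·12·430 / 1000 = 198.1 kN.
  Edge l_c = 30 − 18/2 = 21 → r_n = 130 kN; interior l_c = 45 − 18 = 27 → r_n = 167.2 kN.
  R_n,bearing = 1·130 + 4·167.2 = 798.8 kN → 0.75 × 798.8 = 599 kN.
Bearing governs: 599 kN.

599 kN (bearing governs)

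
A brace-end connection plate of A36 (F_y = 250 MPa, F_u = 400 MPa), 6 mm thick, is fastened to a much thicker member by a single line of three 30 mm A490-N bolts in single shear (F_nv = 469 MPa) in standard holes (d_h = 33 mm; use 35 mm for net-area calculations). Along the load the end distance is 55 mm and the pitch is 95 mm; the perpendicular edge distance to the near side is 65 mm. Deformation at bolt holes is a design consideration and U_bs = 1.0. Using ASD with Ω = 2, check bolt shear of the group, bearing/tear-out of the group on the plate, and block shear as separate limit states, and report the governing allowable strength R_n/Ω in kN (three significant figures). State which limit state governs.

167 kN (block shear governs)

Bolt shear: A_b = π·30²/4 = 706.9 mm²; R_n = 469 × 706.9 × 3 × 1 / 1000 = 994.5 kN → 994.5 / 2 = 497 kN.
Bearing: edge l_c = 38.5, r_n = 110.9 kN; interior l_c = 62, r_n = 172.8 kN; R_n = 110.9 + 2·172.8 = 456.5 kN → 228 kN.
Block shear: A_gv = 1470, A_nv = 945, A_nt = 285 mm²; R_n = min(0.6F_uA_nv, 0.6F_yA_gv) + U_bs·F_u·A_nt = 334.5 kN → 167 kN.
Block shear governs: 167 kN.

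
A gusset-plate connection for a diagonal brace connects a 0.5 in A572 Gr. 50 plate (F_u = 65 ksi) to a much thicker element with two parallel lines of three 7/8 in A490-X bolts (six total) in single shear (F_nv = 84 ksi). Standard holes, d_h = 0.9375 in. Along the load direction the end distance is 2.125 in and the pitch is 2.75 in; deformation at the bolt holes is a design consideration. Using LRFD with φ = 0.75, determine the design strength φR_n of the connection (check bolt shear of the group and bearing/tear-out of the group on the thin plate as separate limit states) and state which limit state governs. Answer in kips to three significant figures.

Bolt shear: A_b = π·0.875²/4 = 0.6013 in²; R_n = 84 × 0.6013 × 6 × 1 = 303.1 kips → 0.75 × 303.1 = 227 kips.
Bearing (1.2 l_c t F_u ≤ 2.4 d t F_u): upper limit = 2.4·0.875·0.5·65 = 68.25 kips.
  Edge l_c = 2.125 − 0.9375/2 = 1.656 → r_n = 64.59 kips; interior l_c = 2.75 − 0.9375 = 1.812 → r_n = 68.25 kips.
  R_n,bearing = 2·64.59 + 4·68.25 = 402.2 kips → 0.75 × 402.2 = 302 kips.
Bolt shear governs: 227 kips.

227 kips (bolt shear governs)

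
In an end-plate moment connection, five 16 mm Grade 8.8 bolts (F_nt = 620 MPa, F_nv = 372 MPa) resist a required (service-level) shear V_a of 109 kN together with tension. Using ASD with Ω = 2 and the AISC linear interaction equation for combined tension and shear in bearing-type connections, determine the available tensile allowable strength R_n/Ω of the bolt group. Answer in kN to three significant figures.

A_b = π·16²/4 = 201.1 mm²; f_rv = 109 × 1000 / (5 × 201.1) = 108.4 MPa.
F'_nt = 1.3 F_nt − (Ω F_nt / F_nv) f_rv = 1.3·620 − (2·620/372)·108.4 = 444.6 MPa, capped at F_nt → F'_nt = 444.6 MPa.
R_n = F'_nt · A_b · n = 444.6 × 201.1 × 5 / 1000 = 446.9 kN.
Allowable strength R_n/Ω = 446.9 / 2 = 223 kN.

223 kN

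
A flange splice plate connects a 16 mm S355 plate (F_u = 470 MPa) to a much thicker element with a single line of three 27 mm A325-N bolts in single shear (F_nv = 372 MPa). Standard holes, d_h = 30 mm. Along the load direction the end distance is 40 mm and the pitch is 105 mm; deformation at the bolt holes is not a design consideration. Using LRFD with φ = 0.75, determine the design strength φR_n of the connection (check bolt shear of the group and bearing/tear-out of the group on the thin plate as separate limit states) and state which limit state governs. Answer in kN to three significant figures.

Bolt shear: A_b = π·27²/4 = 572.6 mm²; R_n = 372 × 572.6 × 3 × 1 / 1000 = 639 kN → 0.75 × 639 = 479 kN.
Bearing (1.5 l_c t F_u ≤ 3.0 d t F_u): upper limit = 3.0·27·16·470 / 1000 = 609.1 kN.
  Edge l_c = 40 − 30/2 = 25 → r_n = 282 kN; interior l_c = 105 − 30 = 75 → r_n = 609.1 kN.
  R_n,bearing = 1·282 + 2·609.1 = 1500 kN → 0.75 × 1500 = 1130 kN.
Bolt shear governs: 479 kN.

479 kN (bolt shear governs)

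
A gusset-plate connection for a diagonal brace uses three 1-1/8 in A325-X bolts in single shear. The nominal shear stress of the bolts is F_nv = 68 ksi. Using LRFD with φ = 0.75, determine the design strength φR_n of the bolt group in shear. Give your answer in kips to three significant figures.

A_b = π × 1.125² / 4 = 0.994 in².
R_n = F_nv · A_b · n · n_s = 68 × 0.994 × 3 × 1 = 202.8 kips.
Design strength φR_n = 0.75 × 202.8 = 152 kips.

152 kips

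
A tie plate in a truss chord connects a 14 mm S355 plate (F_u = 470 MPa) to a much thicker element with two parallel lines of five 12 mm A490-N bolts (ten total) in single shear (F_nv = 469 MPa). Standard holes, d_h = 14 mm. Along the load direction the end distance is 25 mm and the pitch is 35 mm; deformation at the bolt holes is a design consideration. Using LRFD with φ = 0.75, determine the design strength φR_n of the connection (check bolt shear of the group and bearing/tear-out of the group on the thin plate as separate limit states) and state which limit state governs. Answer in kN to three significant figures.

398 kN (bolt shear governs)

Bolt shear: A_b = π·12²/4 = 113.1 mm²; R_n = 469 × 113.1 × 10 × 1 / 1000 = 530.4 kN → 0.75 × 530.4 = 398 kN.
Bearing (1.2 l_c t F_u ≤ 2.4 d t F_u): upper limit = 2.4·12·14·470 / 1000 = 189.5 kN.
  Edge l_c = 25 − 14/2 = 18 → r_n = 142.1 kN; interior l_c = 35 − 14 = 21 → r_n = 165.8 kN.
  R_n,bearing = 2·142.1 + 8·165.8 = 1611 kN → 0.75 × 1611 = 1210 kN.
Bolt shear governs: 398 kN.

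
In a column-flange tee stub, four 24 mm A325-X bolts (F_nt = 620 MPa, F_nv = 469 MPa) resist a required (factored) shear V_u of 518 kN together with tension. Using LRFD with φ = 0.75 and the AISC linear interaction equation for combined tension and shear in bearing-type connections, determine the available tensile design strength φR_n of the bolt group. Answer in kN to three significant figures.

A_b = π·24²/4 = 452.4 mm²; f_rv = 518 × 1000 / (4 × 452.4) = 286.3 MPa.
F'_nt = 1.3 F_nt − (F_nt / φF_nv) f_rv = 1.3·620 − (620/(0.75·469))·286.3 = 301.4 MPa, capped at F_nt → F'_nt = 301.4 MPa.
R_n = F'_nt · A_b · n = 301.4 × 452.4 × 4 / 1000 = 545.5 kN.
Design strength φR_n = 0.75 × 545.5 = 409 kN.

409 kN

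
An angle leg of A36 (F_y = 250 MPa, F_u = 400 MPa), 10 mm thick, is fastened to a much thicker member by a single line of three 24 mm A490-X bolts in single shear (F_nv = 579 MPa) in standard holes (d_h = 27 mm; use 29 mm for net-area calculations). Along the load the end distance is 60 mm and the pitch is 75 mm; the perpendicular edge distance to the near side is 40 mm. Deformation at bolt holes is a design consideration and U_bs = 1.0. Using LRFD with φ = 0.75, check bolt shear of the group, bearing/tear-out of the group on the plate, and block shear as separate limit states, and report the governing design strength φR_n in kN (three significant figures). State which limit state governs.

Bolt shear: A_b = π·24²/4 = 452.4 mm²; R_n = 579 × 452.4 × 3 × 1 / 1000 = 785.8 kN → 0.75 × 785.8 = 589 kN.
Bearing: edge l_c = 46.5, r_n = 223.2 kN; interior l_c = 48, r_n = 230.4 kN; R_n = 223.2 + 2·230.4 = 684 kN → 513 kN.
Block shear: A_gv = 2100, A_nv = 1375, A_nt = 255 mm²; R_n = min(0.6F_uA_nv, 0.6F_yA_gv) + U_bs·F_u·A_nt = 417 kN → 313 kN.
Block shear governs: 313 kN.

313 kN (block shear governs)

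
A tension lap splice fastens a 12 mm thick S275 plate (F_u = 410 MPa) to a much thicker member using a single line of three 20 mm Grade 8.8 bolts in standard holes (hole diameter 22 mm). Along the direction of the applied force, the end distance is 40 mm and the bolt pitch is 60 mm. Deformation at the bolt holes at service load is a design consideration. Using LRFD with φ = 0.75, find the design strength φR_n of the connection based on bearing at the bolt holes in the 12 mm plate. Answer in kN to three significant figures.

465 kN

Per bolt r_n = 1.2 l_c t F_u ≤ 2.4 d t F_u; upper limit = 2.4 × 20 × 12 × 410 / 1000 = 236.2 kN.
Edge bolt: l_c = 40 − 22/2 = 29 mm → 1.2 × 29 × 12 × 410 / 1000 = 171.2 → r_n = 171.2 kN.
Interior bolts: l_c = 60 − 22 = 38 mm → 1.2 × 38 × 12 × 410 / 1000 = 224.4 → r_n = 224.4 kN.
R_n = 1 × 171.2 + 2 × 224.4 = 619.9 kN.
Design strength φR_n = 0.75 × 619.9 = 465 kN.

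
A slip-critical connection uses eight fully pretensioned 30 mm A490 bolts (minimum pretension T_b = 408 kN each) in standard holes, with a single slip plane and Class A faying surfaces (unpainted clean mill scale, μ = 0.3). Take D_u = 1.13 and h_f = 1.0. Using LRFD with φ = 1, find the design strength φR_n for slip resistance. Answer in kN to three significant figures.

1110 kN

R_n = μ · D_u · h_f · T_b · n_s · n_b = 0.3 × 1.13 × 1.0 × 408 × 1 × 8 = 1106 kN.
Design strength φR_n = 1 × 1106 = 1110 kN.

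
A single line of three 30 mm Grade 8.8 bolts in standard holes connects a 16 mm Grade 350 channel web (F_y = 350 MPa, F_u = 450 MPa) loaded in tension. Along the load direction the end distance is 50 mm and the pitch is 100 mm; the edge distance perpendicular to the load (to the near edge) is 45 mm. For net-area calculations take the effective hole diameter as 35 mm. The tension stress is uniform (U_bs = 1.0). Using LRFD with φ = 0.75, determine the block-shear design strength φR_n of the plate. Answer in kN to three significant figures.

675 kN

Shear plane L_v = 50 + 2·100 = 250 mm; A_gv = 250 × 16 = 4000 mm².
A_nv = (250 − 2.5·35) × 16 = 2600 mm².
A_nt = (45 − 0.5·35) × 16 = 440 mm².
0.6 F_u A_nv = 702 kN; 0.6 F_y A_gv = 840 kN → shear rupture governs the shear term.
R_n = 702 + 1.0 × 450 × 440 / 1000 = 900 kN.
Design strength φR_n = 0.75 × 900 = 675 kN.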